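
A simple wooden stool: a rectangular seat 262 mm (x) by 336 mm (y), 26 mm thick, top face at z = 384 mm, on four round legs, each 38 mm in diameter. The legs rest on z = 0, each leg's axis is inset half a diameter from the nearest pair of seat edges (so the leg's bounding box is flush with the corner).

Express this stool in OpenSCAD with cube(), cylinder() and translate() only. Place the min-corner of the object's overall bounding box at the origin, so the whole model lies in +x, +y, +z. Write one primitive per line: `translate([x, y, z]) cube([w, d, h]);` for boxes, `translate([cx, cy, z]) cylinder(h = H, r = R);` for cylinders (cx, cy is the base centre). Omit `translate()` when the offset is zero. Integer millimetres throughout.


// leg_h = 384 - 26 = 358
translate([0, 0, 358]) cube([262, 336, 26]);
translate([19, 19, 0]) cylinder(h = 358, r = 19);
translate([243, 19, 0]) cylinder(h = 358, r = 19);
translate([19, 317, 0]) cylinder(h = 358, r = 19);
translate([243, 317, 0]) cylinder(h = 358, r = 19);


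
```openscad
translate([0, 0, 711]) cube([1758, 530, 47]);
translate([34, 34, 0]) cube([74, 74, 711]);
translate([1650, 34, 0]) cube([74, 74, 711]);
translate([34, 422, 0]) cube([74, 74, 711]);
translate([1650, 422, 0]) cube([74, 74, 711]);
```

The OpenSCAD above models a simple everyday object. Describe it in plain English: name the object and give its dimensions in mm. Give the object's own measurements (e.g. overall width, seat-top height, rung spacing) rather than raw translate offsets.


A rectangular dining table. The top is 1758×530×47 mm with its upper surface at z = 758 mm. It stands on four 74×74 mm square legs, each inset 34 mm from the nearest pair of top edges, running from the floor to the underside of the top.


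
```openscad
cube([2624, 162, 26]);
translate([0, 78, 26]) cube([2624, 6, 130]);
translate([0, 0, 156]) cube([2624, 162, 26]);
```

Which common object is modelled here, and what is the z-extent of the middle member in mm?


An I-beam. The web height is 130 mm.

Two wide flanges with a thin centred web — an I-beam. Overall 182 mm minus two 26 mm flanges gives a web of 182 − 2·26 = 130 mm.


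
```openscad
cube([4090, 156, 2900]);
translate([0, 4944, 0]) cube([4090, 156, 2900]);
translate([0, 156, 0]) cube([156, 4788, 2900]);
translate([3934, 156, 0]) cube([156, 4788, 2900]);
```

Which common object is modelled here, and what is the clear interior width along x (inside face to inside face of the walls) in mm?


A house (or room) frame. The interior width is 3778 mm.

Four 2900 mm walls enclosing a rectangle with no floor or roof — a room or house frame. Outside width is 4090 mm and wall thickness is 156 mm, so the interior width is 4090 − 2 × 156 = 3778 mm.


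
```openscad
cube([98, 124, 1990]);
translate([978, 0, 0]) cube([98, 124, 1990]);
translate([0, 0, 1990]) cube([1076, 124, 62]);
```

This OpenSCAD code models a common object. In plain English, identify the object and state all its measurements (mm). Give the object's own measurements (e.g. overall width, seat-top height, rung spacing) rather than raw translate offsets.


A door frame. The clear opening is 880 mm wide and 1990 mm high. Two 98 mm wide jambs, 124 mm deep, stand either side of the opening from the floor to the top of the opening. A 62 mm thick head sits across the top of both jambs, spanning the full outside width of the frame.


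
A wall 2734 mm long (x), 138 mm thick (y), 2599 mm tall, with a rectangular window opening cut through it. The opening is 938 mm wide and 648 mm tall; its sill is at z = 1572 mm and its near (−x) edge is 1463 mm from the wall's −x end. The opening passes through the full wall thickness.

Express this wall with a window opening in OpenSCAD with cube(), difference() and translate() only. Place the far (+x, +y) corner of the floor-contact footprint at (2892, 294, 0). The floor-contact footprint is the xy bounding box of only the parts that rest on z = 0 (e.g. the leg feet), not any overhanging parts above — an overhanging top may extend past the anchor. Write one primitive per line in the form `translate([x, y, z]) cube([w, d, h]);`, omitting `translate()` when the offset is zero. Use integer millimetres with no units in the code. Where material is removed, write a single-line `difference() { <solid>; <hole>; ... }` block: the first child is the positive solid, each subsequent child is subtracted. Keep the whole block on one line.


difference() { translate([158, 156, 0]) cube([2734, 138, 2599]); translate([1621, 156, 1572]) cube([938, 138, 648]); }


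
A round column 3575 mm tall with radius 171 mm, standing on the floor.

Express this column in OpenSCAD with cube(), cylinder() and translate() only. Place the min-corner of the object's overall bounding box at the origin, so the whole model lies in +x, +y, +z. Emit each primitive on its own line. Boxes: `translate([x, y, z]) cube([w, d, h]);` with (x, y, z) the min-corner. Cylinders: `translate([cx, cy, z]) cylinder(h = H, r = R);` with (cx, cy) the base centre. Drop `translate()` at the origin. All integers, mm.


translate([171, 171, 0]) cylinder(h = 3575, r = 171);


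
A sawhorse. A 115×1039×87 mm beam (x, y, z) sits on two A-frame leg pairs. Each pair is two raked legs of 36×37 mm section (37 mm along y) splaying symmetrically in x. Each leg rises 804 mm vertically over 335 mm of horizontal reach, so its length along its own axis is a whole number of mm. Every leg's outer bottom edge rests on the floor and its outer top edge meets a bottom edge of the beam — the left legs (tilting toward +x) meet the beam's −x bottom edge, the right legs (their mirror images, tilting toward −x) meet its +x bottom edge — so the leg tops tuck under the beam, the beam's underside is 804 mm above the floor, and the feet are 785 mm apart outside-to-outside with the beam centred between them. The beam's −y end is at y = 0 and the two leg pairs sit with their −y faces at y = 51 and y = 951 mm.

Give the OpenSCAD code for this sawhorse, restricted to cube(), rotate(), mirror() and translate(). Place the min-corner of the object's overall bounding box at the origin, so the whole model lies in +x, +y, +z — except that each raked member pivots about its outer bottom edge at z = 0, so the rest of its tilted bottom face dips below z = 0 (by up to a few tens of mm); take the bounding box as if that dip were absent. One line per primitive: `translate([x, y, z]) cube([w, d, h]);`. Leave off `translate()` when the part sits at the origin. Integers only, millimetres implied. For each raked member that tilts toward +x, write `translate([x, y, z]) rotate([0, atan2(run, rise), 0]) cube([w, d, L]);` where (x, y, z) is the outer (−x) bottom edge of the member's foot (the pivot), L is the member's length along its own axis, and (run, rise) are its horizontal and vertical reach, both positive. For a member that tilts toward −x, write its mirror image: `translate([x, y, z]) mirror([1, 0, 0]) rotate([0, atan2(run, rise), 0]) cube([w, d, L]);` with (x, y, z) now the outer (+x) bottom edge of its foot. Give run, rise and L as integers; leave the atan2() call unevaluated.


translate([335, 0, 804]) cube([115, 1039, 87]);
translate([0, 51, 0]) rotate([0, atan2(335, 804), 0]) cube([36, 37, 871]);
translate([785, 51, 0]) mirror([1, 0, 0]) rotate([0, atan2(335, 804), 0]) cube([36, 37, 871]);
translate([0, 951, 0]) rotate([0, atan2(335, 804), 0]) cube([36, 37, 871]);
translate([785, 951, 0]) mirror([1, 0, 0]) rotate([0, atan2(335, 804), 0]) cube([36, 37, 871]);


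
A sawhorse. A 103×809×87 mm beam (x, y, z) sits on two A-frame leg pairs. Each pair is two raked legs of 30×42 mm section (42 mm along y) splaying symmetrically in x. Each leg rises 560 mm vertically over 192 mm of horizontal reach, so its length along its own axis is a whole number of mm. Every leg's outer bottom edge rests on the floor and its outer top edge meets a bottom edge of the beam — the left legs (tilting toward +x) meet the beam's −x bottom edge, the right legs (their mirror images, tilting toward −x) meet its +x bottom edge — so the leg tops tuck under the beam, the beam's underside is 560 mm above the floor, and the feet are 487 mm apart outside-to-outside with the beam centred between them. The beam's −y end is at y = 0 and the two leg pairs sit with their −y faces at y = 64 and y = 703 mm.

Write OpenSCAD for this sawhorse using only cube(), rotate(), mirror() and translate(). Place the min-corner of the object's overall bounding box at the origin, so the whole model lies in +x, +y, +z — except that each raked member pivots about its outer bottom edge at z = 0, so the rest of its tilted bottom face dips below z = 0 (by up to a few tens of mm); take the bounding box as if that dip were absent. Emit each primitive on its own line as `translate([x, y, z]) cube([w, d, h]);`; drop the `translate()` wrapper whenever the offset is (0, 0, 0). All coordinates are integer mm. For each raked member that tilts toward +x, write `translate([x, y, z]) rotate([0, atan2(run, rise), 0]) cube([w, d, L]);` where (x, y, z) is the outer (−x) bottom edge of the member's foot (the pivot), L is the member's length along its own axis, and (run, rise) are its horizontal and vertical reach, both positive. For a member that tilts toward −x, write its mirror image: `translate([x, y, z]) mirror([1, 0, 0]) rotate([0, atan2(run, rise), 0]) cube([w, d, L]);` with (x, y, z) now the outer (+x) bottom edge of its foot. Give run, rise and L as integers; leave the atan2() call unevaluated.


translate([192, 0, 560]) cube([103, 809, 87]);
translate([0, 64, 0]) rotate([0, atan2(192, 560), 0]) cube([30, 42, 592]);
translate([487, 64, 0]) mirror([1, 0, 0]) rotate([0, atan2(192, 560), 0]) cube([30, 42, 592]);
translate([0, 703, 0]) rotate([0, atan2(192, 560), 0]) cube([30, 42, 592]);
translate([487, 703, 0]) mirror([1, 0, 0]) rotate([0, atan2(192, 560), 0]) cube([30, 42, 592]);


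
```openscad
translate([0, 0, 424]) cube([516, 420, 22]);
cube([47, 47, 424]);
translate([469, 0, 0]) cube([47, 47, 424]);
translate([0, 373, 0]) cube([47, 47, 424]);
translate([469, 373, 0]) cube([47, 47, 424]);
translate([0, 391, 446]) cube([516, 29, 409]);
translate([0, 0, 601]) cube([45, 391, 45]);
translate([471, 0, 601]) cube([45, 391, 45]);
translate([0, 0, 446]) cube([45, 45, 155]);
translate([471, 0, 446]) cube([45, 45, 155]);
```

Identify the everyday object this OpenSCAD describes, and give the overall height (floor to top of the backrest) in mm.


A chair. The overall height is 855 mm.

A slab on four corner posts with a tall panel at the back — a chair. The seat slab sits at z = 424 with thickness 22, and the 409 mm backrest starts at the seat top, so the overall height is 424 + 22 + 409 = 855 mm.


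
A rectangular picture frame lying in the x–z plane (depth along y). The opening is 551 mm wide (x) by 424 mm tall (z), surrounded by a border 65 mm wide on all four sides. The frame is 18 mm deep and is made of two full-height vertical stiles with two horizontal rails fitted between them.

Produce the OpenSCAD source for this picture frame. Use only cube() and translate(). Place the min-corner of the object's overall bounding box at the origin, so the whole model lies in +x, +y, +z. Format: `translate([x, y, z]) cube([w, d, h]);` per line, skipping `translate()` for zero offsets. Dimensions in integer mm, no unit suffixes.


cube([65, 18, 554]);
translate([616, 0, 0]) cube([65, 18, 554]);
translate([65, 0, 0]) cube([551, 18, 65]);
translate([65, 0, 489]) cube([551, 18, 65]);


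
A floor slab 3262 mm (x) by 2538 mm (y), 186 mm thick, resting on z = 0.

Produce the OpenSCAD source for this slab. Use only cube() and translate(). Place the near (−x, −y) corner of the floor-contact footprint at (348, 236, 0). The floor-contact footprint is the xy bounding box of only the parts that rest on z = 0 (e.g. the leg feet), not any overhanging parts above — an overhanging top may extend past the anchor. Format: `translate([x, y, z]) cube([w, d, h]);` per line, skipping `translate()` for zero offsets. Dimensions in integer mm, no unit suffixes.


translate([348, 236, 0]) cube([3262, 2538, 186]);


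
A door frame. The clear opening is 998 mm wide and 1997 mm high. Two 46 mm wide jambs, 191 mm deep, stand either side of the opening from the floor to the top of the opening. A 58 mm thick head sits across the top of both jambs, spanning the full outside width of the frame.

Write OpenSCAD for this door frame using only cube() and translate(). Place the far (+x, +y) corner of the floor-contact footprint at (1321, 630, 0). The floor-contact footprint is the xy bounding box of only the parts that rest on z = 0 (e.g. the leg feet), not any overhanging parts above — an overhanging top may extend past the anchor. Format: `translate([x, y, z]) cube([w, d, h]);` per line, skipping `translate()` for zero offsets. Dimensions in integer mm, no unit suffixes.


translate([231, 439, 0]) cube([46, 191, 1997]);
translate([1275, 439, 0]) cube([46, 191, 1997]);
translate([231, 439, 1997]) cube([1090, 191, 58]);


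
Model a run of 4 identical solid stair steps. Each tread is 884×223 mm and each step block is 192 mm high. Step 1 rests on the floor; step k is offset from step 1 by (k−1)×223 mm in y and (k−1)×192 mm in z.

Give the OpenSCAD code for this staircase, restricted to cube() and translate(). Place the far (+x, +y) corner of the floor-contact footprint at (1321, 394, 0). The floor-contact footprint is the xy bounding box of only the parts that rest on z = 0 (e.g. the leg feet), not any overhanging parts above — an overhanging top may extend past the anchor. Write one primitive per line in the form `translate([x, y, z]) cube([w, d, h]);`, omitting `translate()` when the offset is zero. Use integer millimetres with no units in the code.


translate([437, 171, 0]) cube([884, 223, 192]);
translate([437, 394, 192]) cube([884, 223, 192]);
translate([437, 617, 384]) cube([884, 223, 192]);
translate([437, 840, 576]) cube([884, 223, 192]);


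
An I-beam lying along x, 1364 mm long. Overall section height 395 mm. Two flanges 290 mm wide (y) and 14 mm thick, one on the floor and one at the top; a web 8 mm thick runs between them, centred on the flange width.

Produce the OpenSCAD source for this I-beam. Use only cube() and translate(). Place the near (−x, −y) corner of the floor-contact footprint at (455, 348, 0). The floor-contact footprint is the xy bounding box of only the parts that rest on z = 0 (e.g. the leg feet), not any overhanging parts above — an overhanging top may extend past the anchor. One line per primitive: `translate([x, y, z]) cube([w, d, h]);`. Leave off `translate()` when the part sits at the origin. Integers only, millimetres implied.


translate([455, 348, 0]) cube([1364, 290, 14]);
translate([455, 489, 14]) cube([1364, 8, 367]);
translate([455, 348, 381]) cube([1364, 290, 14]);


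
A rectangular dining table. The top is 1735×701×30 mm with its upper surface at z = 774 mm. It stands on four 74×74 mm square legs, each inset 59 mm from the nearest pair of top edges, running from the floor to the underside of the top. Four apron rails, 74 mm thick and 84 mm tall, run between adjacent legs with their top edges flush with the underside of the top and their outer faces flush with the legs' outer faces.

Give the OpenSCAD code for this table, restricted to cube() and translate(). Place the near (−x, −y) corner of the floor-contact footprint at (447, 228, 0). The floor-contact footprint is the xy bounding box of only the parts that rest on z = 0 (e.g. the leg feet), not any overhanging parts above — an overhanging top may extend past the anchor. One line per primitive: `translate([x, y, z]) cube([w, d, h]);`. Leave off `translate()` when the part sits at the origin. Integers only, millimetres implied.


translate([388, 169, 744]) cube([1735, 701, 30]);
translate([447, 228, 0]) cube([74, 74, 744]);
translate([1990, 228, 0]) cube([74, 74, 744]);
translate([447, 737, 0]) cube([74, 74, 744]);
translate([1990, 737, 0]) cube([74, 74, 744]);
translate([521, 228, 660]) cube([1469, 74, 84]);
translate([521, 737, 660]) cube([1469, 74, 84]);
translate([447, 302, 660]) cube([74, 435, 84]);
translate([1990, 302, 660]) cube([74, 435, 84]);


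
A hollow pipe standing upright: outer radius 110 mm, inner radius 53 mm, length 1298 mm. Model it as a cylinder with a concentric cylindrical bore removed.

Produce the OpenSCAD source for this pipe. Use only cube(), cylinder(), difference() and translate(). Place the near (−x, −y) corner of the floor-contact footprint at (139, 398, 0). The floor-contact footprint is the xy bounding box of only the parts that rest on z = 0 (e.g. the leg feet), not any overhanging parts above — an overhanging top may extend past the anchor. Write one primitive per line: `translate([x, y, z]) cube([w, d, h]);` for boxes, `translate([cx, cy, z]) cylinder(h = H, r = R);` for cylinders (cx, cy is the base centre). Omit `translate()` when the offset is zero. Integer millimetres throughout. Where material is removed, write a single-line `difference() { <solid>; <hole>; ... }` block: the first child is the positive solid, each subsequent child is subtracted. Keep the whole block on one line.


difference() { translate([249, 508, 0]) cylinder(h = 1298, r = 110); translate([249, 508, 0]) cylinder(h = 1298, r = 53); }


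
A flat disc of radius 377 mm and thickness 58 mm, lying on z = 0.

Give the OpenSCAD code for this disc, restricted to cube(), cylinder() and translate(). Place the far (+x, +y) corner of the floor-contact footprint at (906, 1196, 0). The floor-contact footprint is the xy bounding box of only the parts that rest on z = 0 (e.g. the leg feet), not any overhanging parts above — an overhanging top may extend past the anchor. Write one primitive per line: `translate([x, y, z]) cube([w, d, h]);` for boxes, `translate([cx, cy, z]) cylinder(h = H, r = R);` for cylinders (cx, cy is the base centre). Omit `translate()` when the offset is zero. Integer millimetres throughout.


translate([529, 819, 0]) cylinder(h = 58, r = 377);


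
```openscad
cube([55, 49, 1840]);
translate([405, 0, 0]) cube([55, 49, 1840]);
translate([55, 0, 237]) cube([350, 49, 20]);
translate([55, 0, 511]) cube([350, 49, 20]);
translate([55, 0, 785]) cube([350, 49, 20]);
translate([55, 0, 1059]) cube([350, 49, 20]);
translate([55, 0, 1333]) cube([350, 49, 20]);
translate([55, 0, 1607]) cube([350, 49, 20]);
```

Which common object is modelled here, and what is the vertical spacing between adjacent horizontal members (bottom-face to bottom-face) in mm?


A ladder. The rung spacing is 274 mm.

Two tall 55×49 posts with 6 short bars between them — a ladder. Adjacent rungs sit at z = 237 and z = 511, so the spacing is 511 − 237 = 274 mm.


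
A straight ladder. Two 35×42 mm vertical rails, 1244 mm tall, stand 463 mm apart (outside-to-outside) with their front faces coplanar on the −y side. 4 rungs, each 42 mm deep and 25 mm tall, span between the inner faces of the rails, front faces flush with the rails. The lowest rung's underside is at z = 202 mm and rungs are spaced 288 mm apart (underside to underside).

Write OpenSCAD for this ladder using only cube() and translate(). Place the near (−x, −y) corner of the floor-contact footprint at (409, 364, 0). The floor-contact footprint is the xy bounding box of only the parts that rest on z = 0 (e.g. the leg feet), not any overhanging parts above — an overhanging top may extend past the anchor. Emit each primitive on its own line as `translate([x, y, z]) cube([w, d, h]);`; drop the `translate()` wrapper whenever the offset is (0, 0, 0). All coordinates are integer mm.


translate([409, 364, 0]) cube([35, 42, 1244]);
translate([837, 364, 0]) cube([35, 42, 1244]);
translate([444, 364, 202]) cube([393, 42, 25]);
translate([444, 364, 490]) cube([393, 42, 25]);
translate([444, 364, 778]) cube([393, 42, 25]);
translate([444, 364, 1066]) cube([393, 42, 25]);


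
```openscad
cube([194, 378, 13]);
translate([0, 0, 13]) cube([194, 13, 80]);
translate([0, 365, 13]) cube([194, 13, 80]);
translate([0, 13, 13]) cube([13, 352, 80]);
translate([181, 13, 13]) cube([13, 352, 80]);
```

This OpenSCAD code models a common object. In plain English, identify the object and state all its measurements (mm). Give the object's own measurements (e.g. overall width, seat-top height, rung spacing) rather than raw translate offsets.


An open-topped rectangular box: outside dimensions 194×378×93 mm, with a uniform wall and base thickness of 13 mm. The base is a full 194×378 slab on the floor; four walls sit on top of the base. The front and back walls (the −y and +y sides) span the full width; the two side walls fit between them.


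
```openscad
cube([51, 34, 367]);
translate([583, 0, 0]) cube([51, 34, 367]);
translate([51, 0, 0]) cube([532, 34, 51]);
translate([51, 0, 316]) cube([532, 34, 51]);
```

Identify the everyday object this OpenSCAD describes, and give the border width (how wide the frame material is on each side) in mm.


A picture frame. The border width is 51 mm.

Four thin pieces enclosing a rectangular opening — a picture frame. The two full-height stiles are 367 mm tall; the top rail sits at z = 316 and is 51 mm tall, so the border above the opening is 367 − 316 = 51 mm, matching the stile x-width.


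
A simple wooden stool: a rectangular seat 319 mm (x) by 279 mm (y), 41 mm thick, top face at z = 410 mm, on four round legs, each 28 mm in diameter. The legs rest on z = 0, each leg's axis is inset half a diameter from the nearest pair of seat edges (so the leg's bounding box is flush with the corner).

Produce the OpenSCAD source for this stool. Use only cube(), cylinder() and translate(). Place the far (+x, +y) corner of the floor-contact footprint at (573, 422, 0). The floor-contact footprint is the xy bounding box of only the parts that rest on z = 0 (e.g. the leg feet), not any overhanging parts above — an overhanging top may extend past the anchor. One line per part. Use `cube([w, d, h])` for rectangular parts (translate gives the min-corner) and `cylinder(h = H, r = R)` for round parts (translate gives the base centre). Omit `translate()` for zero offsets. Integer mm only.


translate([254, 143, 369]) cube([319, 279, 41]);
translate([268, 157, 0]) cylinder(h = 369, r = 14);
translate([559, 157, 0]) cylinder(h = 369, r = 14);
translate([268, 408, 0]) cylinder(h = 369, r = 14);
translate([559, 408, 0]) cylinder(h = 369, r = 14);


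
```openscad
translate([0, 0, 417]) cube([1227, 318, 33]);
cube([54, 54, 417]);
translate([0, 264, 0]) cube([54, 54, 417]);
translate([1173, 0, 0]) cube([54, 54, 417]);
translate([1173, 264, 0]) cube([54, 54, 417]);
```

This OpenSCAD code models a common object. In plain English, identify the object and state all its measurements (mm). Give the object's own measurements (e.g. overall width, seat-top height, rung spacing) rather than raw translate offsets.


A long wooden bench with a 1227 mm (x) × 318 mm (y) seat, 33 mm thick, its top surface 450 mm above the floor. Four 54 mm square legs at the seat corners, flush with the edges, run from z = 0 to the seat underside.


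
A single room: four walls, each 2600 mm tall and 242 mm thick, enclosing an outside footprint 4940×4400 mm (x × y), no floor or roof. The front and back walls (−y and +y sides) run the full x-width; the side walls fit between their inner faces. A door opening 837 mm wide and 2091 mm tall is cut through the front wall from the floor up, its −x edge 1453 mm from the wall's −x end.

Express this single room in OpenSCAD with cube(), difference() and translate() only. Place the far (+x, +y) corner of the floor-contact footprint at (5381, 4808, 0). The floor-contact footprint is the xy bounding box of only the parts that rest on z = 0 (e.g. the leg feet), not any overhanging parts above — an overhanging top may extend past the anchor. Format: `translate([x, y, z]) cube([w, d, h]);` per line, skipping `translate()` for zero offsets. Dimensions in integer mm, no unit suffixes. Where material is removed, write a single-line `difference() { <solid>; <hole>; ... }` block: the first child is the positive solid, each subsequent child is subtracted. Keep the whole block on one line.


difference() { translate([441, 408, 0]) cube([4940, 242, 2600]); translate([1894, 408, 0]) cube([837, 242, 2091]); }
translate([441, 4566, 0]) cube([4940, 242, 2600]);
translate([441, 650, 0]) cube([242, 3916, 2600]);
translate([5139, 650, 0]) cube([242, 3916, 2600]);


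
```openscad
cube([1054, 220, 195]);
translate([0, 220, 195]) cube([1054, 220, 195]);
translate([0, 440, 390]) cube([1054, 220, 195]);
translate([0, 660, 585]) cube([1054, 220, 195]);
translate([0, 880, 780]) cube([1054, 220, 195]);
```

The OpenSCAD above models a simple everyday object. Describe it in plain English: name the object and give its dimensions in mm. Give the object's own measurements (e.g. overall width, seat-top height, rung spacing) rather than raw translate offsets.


A straight staircase of 5 solid steps. Each step is 1054 mm wide (x), 220 mm deep (y, the going) and 195 mm tall (the rise). The first step rests on the floor; each subsequent step sits one going further in +y and one rise higher in +z, directly behind and above the previous step with no overlap.


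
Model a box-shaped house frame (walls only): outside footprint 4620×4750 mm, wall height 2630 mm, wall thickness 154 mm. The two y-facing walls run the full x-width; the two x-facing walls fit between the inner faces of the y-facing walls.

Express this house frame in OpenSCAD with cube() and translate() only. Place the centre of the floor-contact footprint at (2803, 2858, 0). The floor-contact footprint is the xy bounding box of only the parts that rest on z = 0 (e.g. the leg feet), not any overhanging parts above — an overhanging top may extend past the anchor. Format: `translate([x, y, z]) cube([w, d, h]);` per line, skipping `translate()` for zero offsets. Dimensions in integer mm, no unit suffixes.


translate([493, 483, 0]) cube([4620, 154, 2630]);
translate([493, 5079, 0]) cube([4620, 154, 2630]);
translate([493, 637, 0]) cube([154, 4442, 2630]);
translate([4959, 637, 0]) cube([154, 4442, 2630]);


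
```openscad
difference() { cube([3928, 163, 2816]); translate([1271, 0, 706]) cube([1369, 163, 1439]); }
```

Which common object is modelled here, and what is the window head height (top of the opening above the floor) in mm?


A wall with a window opening. The window head height is 2145 mm.

A wall with a rectangular opening subtracted — a window. Sill at z = 706, opening 1439 mm tall, so the head is at 706 + 1439 = 2145 mm.


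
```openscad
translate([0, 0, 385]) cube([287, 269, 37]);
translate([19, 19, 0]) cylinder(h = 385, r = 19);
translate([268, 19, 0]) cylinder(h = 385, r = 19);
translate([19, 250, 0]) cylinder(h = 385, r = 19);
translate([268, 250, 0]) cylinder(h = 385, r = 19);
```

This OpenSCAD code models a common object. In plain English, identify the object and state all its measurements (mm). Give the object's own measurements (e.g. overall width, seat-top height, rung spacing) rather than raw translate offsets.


A four-legged stool. The seat is a 287×269×37 mm slab whose top surface is at z = 422 mm; four round legs, each 38 mm in diameter, run from the floor (z = 0) to the underside of the seat, each leg's axis is inset half a diameter from the nearest pair of seat edges (so the leg's bounding box is flush with the corner).


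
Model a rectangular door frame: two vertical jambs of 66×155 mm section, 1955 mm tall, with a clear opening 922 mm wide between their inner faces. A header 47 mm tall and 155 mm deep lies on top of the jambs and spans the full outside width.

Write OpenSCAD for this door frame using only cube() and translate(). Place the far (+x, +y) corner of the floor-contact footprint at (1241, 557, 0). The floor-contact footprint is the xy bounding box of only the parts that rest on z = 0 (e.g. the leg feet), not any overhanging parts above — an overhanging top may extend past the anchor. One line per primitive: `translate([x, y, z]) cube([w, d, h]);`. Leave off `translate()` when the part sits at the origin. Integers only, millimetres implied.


translate([187, 402, 0]) cube([66, 155, 1955]);
translate([1175, 402, 0]) cube([66, 155, 1955]);
translate([187, 402, 1955]) cube([1054, 155, 47]);


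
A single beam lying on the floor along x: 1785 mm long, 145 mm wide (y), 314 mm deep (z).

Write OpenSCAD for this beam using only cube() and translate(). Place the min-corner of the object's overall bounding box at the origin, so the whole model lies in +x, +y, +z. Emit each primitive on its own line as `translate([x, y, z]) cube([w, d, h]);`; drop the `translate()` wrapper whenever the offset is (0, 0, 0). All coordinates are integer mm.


cube([1785, 145, 314]);


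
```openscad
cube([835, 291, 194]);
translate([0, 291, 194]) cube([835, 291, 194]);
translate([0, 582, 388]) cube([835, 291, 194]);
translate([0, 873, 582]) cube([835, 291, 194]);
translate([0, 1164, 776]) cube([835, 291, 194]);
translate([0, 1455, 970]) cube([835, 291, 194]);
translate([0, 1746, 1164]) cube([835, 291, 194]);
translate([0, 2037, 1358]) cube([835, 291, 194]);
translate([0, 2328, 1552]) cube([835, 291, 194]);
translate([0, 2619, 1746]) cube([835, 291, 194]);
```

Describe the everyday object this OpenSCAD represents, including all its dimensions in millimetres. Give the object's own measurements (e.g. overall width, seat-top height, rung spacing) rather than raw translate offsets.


A straight staircase of 10 solid steps. Each step is 835 mm wide (x), 291 mm deep (y, the going) and 194 mm tall (the rise). The first step rests on the floor; each subsequent step sits one going further in +y and one rise higher in +z, directly behind and above the previous step with no overlap.


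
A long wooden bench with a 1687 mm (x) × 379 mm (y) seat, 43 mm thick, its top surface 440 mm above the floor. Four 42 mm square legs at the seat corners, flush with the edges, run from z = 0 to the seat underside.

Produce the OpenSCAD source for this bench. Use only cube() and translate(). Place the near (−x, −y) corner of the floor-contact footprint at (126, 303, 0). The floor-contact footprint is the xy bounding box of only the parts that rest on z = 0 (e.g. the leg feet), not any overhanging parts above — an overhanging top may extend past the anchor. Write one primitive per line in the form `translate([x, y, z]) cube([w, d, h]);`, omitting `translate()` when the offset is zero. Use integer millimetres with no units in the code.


translate([126, 303, 397]) cube([1687, 379, 43]);
translate([126, 303, 0]) cube([42, 42, 397]);
translate([126, 640, 0]) cube([42, 42, 397]);
translate([1771, 303, 0]) cube([42, 42, 397]);
translate([1771, 640, 0]) cube([42, 42, 397]);


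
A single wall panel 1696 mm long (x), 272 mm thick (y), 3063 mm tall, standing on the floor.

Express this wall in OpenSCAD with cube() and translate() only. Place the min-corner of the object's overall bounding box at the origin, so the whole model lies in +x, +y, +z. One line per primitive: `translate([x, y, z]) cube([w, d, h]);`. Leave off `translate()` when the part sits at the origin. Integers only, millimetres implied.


cube([1696, 272, 3063]);


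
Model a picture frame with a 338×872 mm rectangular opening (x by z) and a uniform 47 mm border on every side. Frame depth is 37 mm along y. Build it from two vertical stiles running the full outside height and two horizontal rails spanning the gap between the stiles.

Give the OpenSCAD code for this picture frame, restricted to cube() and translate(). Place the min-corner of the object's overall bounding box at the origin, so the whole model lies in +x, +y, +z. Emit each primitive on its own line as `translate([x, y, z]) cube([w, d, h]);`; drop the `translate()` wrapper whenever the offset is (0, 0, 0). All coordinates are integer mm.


cube([47, 37, 966]);
translate([385, 0, 0]) cube([47, 37, 966]);
translate([47, 0, 0]) cube([338, 37, 47]);
translate([47, 0, 919]) cube([338, 37, 47]);


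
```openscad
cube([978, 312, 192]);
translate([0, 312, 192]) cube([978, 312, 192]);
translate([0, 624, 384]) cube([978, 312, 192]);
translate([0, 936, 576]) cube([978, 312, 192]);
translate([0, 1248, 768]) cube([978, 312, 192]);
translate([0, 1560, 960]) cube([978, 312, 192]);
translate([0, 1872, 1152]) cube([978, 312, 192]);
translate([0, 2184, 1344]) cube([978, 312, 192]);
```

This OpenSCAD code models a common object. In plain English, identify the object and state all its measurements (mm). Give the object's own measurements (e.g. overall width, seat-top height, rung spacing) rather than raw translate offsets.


A straight staircase of 8 solid steps. Each step is 978 mm wide (x), 312 mm deep (y, the going) and 192 mm tall (the rise). The first step rests on the floor; each subsequent step sits one going further in +y and one rise higher in +z, directly behind and above the previous step with no overlap.


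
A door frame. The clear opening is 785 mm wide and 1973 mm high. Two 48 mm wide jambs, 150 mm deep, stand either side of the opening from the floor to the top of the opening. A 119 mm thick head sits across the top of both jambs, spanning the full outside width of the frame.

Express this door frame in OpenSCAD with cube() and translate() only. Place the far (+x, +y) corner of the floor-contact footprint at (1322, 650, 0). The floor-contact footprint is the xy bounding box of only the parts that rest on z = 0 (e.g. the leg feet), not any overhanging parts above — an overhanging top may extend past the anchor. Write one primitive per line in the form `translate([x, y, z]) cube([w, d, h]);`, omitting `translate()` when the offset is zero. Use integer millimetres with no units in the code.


translate([441, 500, 0]) cube([48, 150, 1973]);
translate([1274, 500, 0]) cube([48, 150, 1973]);
translate([441, 500, 1973]) cube([881, 150, 119]);


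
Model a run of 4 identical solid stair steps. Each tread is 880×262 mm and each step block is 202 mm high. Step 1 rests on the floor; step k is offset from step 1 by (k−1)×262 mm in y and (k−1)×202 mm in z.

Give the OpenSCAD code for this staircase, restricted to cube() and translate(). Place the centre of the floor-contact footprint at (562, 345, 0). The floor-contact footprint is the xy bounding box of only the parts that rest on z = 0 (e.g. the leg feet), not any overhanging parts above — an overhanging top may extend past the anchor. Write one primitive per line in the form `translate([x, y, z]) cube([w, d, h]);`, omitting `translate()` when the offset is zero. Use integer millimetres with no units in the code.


translate([122, 214, 0]) cube([880, 262, 202]);
translate([122, 476, 202]) cube([880, 262, 202]);
translate([122, 738, 404]) cube([880, 262, 202]);
translate([122, 1000, 606]) cube([880, 262, 202]);


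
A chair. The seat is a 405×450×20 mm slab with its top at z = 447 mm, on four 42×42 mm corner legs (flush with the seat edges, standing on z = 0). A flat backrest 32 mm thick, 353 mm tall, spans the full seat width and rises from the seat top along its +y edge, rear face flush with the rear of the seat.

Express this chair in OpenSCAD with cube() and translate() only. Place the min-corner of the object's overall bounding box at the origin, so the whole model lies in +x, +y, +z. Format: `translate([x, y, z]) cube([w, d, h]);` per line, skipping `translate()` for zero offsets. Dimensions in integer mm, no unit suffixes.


translate([0, 0, 427]) cube([405, 450, 20]);
cube([42, 42, 427]);
translate([363, 0, 0]) cube([42, 42, 427]);
translate([0, 408, 0]) cube([42, 42, 427]);
translate([363, 408, 0]) cube([42, 42, 427]);
translate([0, 418, 447]) cube([405, 32, 353]);


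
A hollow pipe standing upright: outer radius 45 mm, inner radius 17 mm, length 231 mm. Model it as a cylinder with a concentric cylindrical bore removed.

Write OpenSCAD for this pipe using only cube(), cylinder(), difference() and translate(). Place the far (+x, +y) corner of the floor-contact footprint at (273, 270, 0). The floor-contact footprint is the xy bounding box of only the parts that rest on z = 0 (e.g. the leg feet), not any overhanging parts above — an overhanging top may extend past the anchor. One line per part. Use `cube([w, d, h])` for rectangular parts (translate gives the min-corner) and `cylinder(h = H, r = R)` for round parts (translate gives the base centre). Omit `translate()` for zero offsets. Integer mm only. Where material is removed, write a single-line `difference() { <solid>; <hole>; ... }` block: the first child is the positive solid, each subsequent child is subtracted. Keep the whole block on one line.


difference() { translate([228, 225, 0]) cylinder(h = 231, r = 45); translate([228, 225, 0]) cylinder(h = 231, r = 17); }


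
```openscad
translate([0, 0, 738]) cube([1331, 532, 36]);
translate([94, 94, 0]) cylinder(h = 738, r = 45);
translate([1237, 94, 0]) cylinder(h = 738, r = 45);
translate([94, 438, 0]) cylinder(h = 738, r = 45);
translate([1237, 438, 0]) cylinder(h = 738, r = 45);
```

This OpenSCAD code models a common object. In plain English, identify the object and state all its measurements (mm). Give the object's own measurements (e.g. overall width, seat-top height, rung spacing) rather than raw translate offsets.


A table: top 1331 mm (x) × 532 mm (y), 36 mm thick, upper face at z = 774 mm, on four round legs of 90 mm diameter, each leg's bounding box inset 49 mm from the nearest pair of top edges from z = 0 to the bottom of the top.


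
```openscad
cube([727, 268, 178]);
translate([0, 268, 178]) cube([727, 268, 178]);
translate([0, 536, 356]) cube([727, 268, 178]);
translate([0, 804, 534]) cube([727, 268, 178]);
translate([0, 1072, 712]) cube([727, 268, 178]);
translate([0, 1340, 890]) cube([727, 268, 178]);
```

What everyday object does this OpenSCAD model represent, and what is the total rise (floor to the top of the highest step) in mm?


A staircase. The total rise is 1068 mm.

6 identical blocks, each offset up and back from the previous — a staircase. Each step is 178 mm tall and there are 6 of them, so the total rise is 6 × 178 = 1068 mm.


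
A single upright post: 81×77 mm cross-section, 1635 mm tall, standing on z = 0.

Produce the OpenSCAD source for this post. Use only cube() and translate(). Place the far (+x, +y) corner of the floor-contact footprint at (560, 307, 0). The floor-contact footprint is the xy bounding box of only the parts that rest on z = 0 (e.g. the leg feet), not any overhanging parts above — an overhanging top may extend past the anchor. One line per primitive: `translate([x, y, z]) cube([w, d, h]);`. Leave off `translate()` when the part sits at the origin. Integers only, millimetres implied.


translate([479, 230, 0]) cube([81, 77, 1635]);


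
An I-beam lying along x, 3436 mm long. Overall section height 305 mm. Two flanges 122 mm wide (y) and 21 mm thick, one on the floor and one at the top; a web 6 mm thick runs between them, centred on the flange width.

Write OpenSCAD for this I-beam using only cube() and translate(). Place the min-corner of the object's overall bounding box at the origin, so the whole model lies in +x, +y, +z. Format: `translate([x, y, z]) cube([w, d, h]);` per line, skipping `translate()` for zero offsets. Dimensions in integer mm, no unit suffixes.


cube([3436, 122, 21]);
translate([0, 58, 21]) cube([3436, 6, 263]);
translate([0, 0, 284]) cube([3436, 122, 21]);


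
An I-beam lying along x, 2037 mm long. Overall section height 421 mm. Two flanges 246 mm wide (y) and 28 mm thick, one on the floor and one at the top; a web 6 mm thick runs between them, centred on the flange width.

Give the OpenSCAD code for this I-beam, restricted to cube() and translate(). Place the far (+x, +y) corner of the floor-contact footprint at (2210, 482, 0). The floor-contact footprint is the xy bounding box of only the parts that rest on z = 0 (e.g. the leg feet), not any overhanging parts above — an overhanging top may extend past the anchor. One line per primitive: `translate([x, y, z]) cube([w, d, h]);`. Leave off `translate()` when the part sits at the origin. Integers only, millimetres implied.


translate([173, 236, 0]) cube([2037, 246, 28]);
translate([173, 356, 28]) cube([2037, 6, 365]);
translate([173, 236, 393]) cube([2037, 246, 28]);
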